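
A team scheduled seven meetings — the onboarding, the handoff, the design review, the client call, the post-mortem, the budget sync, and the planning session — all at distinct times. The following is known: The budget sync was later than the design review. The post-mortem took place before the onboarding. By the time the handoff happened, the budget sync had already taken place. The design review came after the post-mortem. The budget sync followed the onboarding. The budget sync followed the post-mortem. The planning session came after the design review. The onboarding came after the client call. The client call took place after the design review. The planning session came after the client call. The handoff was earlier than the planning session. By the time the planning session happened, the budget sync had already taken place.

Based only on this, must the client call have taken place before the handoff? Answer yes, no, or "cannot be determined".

Chain the constraints: the client call → the onboarding → the budget sync → the handoff. Each link is directly stated, so the client call comes before the handoff.

yes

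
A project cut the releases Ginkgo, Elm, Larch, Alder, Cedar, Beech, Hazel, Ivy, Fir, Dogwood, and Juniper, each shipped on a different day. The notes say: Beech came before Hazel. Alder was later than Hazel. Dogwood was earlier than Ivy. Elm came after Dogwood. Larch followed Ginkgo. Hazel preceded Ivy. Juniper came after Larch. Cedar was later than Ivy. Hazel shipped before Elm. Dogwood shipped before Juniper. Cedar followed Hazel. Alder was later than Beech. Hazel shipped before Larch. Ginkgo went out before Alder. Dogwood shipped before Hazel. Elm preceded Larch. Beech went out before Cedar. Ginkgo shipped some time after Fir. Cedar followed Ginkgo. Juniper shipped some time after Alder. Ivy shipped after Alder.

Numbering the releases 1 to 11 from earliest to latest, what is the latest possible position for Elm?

9

Elm must come before Juniper and Larch — 2 releases forced after it.
Everything else can be placed before Elm in some valid order, so Elm can sit as late as position 11 − 2 = 9.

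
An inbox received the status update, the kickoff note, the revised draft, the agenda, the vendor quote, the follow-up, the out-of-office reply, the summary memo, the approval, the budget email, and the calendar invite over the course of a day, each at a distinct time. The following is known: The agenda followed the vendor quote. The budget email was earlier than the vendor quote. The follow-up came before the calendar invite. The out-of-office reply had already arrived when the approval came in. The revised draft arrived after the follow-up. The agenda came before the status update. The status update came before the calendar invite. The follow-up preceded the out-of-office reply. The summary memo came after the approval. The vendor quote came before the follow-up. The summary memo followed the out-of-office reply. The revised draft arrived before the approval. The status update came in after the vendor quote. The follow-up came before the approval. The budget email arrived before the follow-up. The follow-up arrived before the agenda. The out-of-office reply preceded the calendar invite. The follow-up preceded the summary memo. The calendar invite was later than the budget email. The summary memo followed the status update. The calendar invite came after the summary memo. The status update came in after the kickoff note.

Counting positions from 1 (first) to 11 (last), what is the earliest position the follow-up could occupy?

3

The budget email and the vendor quote must both come before the follow-up — 2 forced predecessors.
Nothing else is forced ahead of the follow-up, so its earliest slot is position 2 + 1 = 3.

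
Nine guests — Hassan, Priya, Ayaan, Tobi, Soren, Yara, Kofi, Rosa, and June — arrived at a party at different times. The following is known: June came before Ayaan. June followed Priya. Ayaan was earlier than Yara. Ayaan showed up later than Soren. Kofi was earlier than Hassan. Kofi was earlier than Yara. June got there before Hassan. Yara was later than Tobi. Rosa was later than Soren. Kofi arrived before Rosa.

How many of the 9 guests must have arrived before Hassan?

Directly stated before Hassan: June and Kofi.
Priya reaches Hassan via Priya → June → Hassan.
No chain forces Tobi (or any of the others) ahead of Hassan.
That's June, Kofi, and Priya — 3 in all.

3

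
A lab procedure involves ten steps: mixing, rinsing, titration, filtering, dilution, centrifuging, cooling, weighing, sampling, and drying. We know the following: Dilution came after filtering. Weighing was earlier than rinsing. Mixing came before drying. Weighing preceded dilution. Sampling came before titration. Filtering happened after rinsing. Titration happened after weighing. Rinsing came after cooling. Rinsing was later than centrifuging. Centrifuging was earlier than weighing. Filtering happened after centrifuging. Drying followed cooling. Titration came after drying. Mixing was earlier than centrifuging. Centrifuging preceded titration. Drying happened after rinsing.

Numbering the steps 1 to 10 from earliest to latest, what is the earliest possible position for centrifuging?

2

Mixing must come before centrifuging — 1 forced predecessor.
Nothing else is forced ahead of centrifuging, so its earliest slot is position 1 + 1 = 2.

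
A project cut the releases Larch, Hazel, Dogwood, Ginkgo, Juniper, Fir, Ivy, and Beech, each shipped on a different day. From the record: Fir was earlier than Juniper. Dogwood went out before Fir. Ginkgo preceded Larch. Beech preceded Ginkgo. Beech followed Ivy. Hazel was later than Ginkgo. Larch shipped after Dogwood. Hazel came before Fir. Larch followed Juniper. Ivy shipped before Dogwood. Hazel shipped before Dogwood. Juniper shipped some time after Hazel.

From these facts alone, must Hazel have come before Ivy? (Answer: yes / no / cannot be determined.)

no

Tracing the constraints gives Ivy → Beech → Ginkgo → Hazel, so Ivy must come before Hazel.
That means Hazel cannot be before Ivy.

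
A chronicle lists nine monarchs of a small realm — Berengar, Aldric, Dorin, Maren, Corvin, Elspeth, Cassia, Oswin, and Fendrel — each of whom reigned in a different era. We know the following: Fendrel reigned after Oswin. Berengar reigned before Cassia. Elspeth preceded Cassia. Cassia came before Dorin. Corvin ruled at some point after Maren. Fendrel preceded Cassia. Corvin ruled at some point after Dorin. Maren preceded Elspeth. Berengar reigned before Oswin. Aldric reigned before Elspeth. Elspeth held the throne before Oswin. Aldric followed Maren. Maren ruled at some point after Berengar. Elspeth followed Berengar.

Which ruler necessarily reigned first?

Berengar

Berengar has a chain of constraints placing them before every other ruler, so Berengar must be first.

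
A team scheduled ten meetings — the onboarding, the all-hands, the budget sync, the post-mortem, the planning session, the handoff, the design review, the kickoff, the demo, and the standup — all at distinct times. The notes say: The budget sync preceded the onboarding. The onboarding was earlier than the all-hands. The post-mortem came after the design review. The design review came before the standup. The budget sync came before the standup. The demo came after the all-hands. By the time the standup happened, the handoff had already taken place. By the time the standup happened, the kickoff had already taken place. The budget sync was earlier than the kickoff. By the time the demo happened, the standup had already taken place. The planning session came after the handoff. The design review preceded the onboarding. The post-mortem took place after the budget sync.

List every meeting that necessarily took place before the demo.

the all-hands, the budget sync, the design review, the handoff, the kickoff, the onboarding, the standup

Directly stated before the demo: the all-hands and the standup.
The budget sync reaches the demo via the budget sync → the standup → the demo.
The design review reaches the demo via the design review → the standup → the demo.
The handoff reaches the demo via the handoff → the standup → the demo.
Likewise the kickoff and the onboarding each reach the demo by chaining the stated constraints.
No chain forces the planning session (or any of the others) ahead of the demo.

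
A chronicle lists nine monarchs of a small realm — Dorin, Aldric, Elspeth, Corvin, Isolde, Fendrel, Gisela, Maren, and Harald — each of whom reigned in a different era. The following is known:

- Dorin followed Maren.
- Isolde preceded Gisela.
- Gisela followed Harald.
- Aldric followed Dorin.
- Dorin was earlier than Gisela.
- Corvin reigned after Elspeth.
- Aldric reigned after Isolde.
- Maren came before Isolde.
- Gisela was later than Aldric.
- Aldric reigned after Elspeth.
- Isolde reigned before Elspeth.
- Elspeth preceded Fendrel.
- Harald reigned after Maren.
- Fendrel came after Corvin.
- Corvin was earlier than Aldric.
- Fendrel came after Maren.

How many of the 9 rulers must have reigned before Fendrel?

4

Directly stated before Fendrel: Corvin, Elspeth, and Maren.
Isolde reaches Fendrel via Isolde → Elspeth → Fendrel.
That's Corvin, Elspeth, Isolde, and Maren — 4 in all.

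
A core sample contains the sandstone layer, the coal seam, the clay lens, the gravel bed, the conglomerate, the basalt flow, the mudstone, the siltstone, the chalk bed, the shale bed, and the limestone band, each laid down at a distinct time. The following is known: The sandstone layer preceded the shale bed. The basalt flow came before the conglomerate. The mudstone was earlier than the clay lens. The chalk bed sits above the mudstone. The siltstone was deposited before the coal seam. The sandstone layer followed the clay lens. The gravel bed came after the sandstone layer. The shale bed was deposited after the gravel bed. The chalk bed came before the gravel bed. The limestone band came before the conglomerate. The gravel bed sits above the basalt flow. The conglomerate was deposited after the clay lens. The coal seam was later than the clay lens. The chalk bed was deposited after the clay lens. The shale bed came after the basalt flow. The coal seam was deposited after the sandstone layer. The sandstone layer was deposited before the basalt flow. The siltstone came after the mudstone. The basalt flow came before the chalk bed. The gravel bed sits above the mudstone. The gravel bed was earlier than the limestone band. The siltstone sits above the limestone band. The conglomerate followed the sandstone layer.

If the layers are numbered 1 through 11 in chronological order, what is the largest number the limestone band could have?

The limestone band must come before the coal seam, the conglomerate, and the siltstone — 3 layers forced after it.
Everything else can be placed before the limestone band in some valid order, so the limestone band can sit as late as position 11 − 3 = 8.

8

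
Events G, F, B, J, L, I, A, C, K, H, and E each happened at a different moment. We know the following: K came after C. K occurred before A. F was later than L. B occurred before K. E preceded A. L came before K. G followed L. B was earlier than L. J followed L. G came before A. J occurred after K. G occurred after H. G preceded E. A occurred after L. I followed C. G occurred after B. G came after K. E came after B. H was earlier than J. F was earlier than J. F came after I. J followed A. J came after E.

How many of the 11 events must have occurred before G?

5

Directly stated before G: B, H, K, and L.
C reaches G via C → K → G.
No chain forces E (or any of the others) ahead of G.
That's B, C, H, K, and L — 5 in all.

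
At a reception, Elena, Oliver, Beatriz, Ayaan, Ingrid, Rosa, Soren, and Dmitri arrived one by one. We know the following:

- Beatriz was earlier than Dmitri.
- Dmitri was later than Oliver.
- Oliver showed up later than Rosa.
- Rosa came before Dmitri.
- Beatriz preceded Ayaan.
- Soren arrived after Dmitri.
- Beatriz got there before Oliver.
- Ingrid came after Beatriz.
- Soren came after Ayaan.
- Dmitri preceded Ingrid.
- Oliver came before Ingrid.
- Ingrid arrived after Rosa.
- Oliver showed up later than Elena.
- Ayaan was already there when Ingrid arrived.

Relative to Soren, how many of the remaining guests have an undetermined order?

1

Forced before Soren: Ayaan, Beatriz, Dmitri, Elena, Oliver, and Rosa.
That leaves Ingrid with no forced order relative to Soren — 1.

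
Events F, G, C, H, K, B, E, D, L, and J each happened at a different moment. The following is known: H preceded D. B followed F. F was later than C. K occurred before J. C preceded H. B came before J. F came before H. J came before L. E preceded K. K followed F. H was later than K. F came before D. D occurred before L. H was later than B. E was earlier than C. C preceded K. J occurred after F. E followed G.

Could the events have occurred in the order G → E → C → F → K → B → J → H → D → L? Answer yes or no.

Check each stated constraint against the proposed order — e.g. C is ahead of H; F is ahead of D. Every pair is in the required order; nothing is violated.

yes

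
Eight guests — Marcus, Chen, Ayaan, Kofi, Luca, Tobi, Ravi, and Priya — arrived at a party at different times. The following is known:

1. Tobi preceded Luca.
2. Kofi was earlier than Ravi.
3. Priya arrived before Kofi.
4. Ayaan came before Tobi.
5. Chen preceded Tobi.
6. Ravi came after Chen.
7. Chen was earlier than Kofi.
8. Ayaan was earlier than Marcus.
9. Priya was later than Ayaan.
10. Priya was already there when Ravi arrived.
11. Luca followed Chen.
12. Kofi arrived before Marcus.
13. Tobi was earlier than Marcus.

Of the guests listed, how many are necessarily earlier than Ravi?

Directly stated before Ravi: Chen, Kofi, and Priya.
Ayaan reaches Ravi via Ayaan → Priya → Ravi.
No chain forces Tobi (or any of the others) ahead of Ravi.
That's Ayaan, Chen, Kofi, and Priya — 4 in all.

4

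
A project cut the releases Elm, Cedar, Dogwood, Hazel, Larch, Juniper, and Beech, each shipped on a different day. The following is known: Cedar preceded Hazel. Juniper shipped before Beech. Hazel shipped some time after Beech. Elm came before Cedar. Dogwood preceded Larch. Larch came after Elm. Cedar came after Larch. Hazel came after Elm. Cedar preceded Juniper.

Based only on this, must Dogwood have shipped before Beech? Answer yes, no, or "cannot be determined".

yes

Chain the constraints: Dogwood → Larch → Cedar → Juniper → Beech. Each link is directly stated, so Dogwood comes before Beech.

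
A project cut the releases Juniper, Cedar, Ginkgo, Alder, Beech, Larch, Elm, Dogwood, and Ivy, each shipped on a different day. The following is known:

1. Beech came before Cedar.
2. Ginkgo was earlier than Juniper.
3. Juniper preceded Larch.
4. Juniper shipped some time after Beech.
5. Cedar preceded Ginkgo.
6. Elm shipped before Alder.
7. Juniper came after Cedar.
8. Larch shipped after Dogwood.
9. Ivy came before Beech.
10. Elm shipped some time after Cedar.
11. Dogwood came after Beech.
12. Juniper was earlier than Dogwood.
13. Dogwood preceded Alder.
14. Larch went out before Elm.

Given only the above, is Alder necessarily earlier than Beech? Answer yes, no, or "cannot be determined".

Tracing the constraints gives Beech → Dogwood → Alder, so Beech must come before Alder.
That means Alder cannot be before Beech.

no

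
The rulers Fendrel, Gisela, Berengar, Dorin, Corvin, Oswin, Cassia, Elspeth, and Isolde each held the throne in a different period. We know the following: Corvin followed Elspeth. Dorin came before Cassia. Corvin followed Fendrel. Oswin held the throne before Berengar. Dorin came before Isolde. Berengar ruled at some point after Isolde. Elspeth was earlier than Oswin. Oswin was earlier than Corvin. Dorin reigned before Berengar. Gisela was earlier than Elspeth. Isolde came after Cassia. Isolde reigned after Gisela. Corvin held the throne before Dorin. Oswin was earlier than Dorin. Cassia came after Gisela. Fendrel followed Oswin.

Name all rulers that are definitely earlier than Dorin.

Corvin, Elspeth, Fendrel, Gisela, Oswin

Directly stated before Dorin: Corvin and Oswin.
Elspeth reaches Dorin via Elspeth → Corvin → Dorin.
Fendrel reaches Dorin via Fendrel → Corvin → Dorin.
Gisela reaches Dorin via Gisela → Elspeth → Corvin → Dorin.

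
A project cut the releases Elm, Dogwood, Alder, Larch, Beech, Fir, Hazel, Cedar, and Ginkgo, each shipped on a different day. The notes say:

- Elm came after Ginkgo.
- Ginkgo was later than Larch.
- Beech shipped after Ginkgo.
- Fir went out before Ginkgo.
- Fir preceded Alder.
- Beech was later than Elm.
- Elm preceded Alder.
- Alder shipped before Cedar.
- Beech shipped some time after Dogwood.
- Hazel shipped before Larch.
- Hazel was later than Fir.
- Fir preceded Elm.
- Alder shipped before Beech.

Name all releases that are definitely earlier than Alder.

Elm, Fir, Ginkgo, Hazel, Larch

Directly stated before Alder: Elm and Fir.
Ginkgo reaches Alder via Ginkgo → Elm → Alder.
Hazel reaches Alder via Hazel → Larch → Ginkgo → Elm → Alder.
Larch reaches Alder via Larch → Ginkgo → Elm → Alder.
No chain forces Beech (or any of the others) ahead of Alder.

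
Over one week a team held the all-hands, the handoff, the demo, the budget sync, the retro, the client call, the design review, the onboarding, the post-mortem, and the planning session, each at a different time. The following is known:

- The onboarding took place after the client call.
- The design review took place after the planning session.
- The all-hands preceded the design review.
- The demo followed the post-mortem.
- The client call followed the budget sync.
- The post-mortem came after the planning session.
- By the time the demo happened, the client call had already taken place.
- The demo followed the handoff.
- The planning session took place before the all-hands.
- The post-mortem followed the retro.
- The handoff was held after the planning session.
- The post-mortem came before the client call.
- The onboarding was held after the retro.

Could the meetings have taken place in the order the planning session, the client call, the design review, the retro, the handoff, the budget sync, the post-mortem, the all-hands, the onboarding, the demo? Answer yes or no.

no

The constraints require the post-mortem before the client call, but in the proposed sequence the client call appears ahead of the post-mortem. That one violation is enough.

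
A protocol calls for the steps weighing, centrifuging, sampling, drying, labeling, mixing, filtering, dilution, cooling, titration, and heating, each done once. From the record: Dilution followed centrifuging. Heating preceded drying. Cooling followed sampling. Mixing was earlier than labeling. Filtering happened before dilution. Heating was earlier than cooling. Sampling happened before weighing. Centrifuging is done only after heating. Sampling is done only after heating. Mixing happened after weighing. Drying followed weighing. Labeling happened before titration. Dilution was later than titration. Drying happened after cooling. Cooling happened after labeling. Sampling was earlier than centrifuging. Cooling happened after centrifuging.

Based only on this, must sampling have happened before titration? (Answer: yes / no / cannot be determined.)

yes

Chain the constraints: sampling → weighing → mixing → labeling → titration. Each link is directly stated, so sampling comes before titration.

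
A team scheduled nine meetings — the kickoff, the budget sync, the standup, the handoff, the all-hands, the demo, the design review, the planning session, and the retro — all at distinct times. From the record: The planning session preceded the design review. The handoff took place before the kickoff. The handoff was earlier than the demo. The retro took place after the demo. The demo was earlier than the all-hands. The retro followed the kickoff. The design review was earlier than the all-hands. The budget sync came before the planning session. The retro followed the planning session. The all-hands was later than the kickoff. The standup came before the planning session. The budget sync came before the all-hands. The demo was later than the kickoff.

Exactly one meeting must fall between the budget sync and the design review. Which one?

Tracing the constraints gives the budget sync → the planning session → the design review, so the planning session sits after the budget sync and before the design review.
No other meeting is forced both after the budget sync and before the design review.

the planning session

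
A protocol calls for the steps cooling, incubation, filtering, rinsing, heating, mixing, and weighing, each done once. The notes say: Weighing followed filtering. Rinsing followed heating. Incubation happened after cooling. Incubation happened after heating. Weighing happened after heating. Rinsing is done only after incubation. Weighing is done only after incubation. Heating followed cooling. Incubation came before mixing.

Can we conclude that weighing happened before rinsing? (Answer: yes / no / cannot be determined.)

No chain of stated constraints runs from weighing to rinsing, and none runs from rinsing to weighing either.
So the relative order of weighing and rinsing is not fixed by the given facts.

cannot be determined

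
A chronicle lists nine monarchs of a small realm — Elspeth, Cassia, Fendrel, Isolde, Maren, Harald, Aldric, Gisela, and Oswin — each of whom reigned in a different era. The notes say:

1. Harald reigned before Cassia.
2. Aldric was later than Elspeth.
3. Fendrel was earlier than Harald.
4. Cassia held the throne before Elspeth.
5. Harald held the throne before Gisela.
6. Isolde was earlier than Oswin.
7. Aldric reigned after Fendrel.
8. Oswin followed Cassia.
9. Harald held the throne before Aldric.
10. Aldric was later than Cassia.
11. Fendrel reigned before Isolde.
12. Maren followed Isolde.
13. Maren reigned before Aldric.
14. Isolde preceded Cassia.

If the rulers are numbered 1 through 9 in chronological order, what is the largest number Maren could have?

8

Maren must come before Aldric — 1 ruler forced after them.
Everything else can be placed before Maren in some valid order, so Maren can sit as late as position 9 − 1 = 8.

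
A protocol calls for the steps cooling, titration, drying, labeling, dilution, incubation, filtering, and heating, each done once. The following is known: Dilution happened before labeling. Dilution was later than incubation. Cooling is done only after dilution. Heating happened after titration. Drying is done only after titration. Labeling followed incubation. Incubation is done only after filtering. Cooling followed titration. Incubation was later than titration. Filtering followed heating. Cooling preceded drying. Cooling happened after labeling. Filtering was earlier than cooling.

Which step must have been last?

Every other step has a chain of constraints placing it before drying, so drying is last.

drying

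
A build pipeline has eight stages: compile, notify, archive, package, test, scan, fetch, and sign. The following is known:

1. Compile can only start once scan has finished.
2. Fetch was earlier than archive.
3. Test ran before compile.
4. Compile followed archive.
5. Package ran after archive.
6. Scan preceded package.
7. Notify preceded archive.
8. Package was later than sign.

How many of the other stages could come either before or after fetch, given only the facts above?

4

Forced after fetch: archive, compile, and package.
That leaves notify, scan, sign, and test with no forced order relative to fetch — 4.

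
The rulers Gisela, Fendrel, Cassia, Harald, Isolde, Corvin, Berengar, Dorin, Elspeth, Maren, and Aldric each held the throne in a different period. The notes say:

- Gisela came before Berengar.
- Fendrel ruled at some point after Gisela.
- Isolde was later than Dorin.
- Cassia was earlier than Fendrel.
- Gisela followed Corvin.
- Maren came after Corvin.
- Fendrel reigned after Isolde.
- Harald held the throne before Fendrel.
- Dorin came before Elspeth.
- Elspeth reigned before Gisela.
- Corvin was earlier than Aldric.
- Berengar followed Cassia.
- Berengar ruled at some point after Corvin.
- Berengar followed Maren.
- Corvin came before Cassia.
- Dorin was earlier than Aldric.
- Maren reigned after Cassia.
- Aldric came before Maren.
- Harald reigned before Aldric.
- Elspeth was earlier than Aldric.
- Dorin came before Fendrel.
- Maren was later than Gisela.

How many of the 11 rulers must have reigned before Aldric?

4

Directly stated before Aldric: Corvin, Dorin, Elspeth, and Harald.
No chain forces Isolde (or any of the others) ahead of Aldric.
That's Corvin, Dorin, Elspeth, and Harald — 4 in all.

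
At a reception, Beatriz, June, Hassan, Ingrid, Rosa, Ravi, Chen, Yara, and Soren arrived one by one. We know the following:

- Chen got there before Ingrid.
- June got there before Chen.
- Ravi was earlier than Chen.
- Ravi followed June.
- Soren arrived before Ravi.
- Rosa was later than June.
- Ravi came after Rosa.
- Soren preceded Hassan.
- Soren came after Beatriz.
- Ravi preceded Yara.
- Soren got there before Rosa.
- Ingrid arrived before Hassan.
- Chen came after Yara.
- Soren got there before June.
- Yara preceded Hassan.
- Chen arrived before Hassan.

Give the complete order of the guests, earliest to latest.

The constraints fix every adjacent pair, so only one ordering works:
Beatriz → Soren → June → Rosa → Ravi → Yara → Chen → Ingrid → Hassan.

Beatriz, Soren, June, Rosa, Ravi, Yara, Chen, Ingrid, Hassan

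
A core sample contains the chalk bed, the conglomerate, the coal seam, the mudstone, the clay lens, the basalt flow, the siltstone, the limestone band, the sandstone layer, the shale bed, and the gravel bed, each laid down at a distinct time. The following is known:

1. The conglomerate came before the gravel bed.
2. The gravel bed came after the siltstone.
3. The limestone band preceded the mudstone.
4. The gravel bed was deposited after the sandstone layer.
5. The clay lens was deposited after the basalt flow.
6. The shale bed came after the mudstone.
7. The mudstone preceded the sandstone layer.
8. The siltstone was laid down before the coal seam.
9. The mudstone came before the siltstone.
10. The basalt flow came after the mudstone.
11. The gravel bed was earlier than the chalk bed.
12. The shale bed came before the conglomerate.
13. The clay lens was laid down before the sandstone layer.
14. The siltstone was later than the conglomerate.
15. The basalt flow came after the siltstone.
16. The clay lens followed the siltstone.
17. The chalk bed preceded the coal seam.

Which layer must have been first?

the limestone band

The limestone band has a chain of constraints placing it before every other layer, so the limestone band must be first.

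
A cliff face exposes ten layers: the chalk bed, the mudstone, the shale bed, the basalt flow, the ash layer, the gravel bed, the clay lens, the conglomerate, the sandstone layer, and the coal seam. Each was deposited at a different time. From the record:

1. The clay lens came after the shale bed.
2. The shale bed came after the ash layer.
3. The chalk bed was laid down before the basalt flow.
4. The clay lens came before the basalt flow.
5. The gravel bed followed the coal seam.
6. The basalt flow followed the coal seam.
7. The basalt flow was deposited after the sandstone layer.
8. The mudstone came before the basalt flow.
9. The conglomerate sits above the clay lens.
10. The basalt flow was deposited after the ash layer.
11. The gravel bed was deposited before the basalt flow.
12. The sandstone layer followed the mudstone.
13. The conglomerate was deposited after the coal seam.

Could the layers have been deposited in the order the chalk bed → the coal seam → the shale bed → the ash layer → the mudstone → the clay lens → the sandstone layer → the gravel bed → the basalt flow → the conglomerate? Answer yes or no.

The constraints require the ash layer before the shale bed, but in the proposed sequence the shale bed appears ahead of the ash layer. That one violation is enough.

no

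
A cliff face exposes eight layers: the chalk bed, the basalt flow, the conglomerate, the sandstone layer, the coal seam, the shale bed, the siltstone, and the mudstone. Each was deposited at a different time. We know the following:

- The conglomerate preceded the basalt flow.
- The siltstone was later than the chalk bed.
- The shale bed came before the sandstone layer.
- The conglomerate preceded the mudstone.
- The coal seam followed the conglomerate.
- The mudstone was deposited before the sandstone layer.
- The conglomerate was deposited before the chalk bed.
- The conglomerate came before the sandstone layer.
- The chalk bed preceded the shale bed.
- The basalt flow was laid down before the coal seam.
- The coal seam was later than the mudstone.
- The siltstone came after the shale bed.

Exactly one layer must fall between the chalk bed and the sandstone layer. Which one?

the shale bed

Tracing the constraints gives the chalk bed → the shale bed → the sandstone layer, so the shale bed sits after the chalk bed and before the sandstone layer.
No other layer is forced both after the chalk bed and before the sandstone layer.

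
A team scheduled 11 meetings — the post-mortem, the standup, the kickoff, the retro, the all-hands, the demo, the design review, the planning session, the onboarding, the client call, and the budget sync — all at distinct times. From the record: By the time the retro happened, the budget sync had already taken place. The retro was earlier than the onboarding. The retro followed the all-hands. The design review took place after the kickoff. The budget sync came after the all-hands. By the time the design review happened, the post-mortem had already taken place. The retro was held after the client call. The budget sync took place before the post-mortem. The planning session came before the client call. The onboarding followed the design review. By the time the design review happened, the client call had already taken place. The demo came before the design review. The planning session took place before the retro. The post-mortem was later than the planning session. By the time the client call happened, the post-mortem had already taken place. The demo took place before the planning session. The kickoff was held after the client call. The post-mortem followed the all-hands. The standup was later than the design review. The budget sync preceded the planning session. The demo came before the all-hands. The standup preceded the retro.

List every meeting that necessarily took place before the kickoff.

the all-hands, the budget sync, the client call, the demo, the planning session, the post-mortem

Directly stated before the kickoff: the client call.
The all-hands reaches the kickoff via the all-hands → the post-mortem → the client call → the kickoff.
The budget sync reaches the kickoff via the budget sync → the post-mortem → the client call → the kickoff.
The demo reaches the kickoff via the demo → the planning session → the client call → the kickoff.
Likewise the planning session and the post-mortem each reach the kickoff by chaining the stated constraints.
No chain forces the onboarding (or any of the others) ahead of the kickoff.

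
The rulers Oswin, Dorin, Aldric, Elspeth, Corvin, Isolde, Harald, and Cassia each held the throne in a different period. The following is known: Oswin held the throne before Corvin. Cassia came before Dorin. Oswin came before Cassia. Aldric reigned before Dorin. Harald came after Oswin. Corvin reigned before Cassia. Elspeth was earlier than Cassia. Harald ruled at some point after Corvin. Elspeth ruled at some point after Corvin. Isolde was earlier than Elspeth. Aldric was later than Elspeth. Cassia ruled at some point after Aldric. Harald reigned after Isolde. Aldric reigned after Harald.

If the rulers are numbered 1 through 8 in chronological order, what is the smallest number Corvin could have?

2

Oswin must come before Corvin — 1 forced predecessor.
Nothing else is forced ahead of Corvin, so their earliest slot is position 1 + 1 = 2.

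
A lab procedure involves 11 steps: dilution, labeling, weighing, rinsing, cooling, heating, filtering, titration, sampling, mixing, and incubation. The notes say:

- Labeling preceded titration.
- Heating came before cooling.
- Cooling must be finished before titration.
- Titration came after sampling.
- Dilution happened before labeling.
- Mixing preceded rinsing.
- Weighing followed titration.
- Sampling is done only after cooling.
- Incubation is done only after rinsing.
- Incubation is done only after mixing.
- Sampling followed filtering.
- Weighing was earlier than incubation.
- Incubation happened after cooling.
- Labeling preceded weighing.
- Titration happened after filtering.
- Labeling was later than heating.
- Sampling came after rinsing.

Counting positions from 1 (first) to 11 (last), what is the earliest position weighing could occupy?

Cooling, dilution, filtering, heating, labeling, mixing, rinsing, sampling, and titration must all come before weighing — 9 forced predecessors.
Nothing else is forced ahead of weighing, so its earliest slot is position 9 + 1 = 10.

10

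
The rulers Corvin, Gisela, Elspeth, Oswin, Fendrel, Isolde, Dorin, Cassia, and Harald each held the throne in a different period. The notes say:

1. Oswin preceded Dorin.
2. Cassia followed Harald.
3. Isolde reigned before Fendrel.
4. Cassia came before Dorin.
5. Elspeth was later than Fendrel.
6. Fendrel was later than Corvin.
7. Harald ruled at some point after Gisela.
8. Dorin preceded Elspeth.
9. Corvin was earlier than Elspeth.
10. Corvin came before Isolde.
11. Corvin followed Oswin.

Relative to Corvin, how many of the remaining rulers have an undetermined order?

4

Forced before Corvin: Oswin; forced after Corvin: Elspeth, Fendrel, and Isolde.
That leaves Cassia, Dorin, Gisela, and Harald with no forced order relative to Corvin — 4.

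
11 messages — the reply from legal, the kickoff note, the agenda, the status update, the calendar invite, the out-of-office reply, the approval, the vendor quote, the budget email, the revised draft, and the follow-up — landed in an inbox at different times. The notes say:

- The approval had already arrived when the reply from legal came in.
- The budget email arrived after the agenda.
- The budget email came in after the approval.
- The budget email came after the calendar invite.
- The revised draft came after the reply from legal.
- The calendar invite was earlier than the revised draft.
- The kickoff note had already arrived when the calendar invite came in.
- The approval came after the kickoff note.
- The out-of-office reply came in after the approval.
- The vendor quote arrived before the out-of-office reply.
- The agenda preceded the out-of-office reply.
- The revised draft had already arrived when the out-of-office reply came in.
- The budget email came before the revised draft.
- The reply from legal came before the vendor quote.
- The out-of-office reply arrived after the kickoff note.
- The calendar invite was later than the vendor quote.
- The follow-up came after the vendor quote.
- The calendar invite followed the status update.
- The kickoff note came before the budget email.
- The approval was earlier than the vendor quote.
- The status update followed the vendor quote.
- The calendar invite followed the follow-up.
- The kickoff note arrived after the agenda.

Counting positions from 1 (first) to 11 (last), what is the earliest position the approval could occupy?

The agenda and the kickoff note must both come before the approval — 2 forced predecessors.
Nothing else is forced ahead of the approval, so its earliest slot is position 2 + 1 = 3.

3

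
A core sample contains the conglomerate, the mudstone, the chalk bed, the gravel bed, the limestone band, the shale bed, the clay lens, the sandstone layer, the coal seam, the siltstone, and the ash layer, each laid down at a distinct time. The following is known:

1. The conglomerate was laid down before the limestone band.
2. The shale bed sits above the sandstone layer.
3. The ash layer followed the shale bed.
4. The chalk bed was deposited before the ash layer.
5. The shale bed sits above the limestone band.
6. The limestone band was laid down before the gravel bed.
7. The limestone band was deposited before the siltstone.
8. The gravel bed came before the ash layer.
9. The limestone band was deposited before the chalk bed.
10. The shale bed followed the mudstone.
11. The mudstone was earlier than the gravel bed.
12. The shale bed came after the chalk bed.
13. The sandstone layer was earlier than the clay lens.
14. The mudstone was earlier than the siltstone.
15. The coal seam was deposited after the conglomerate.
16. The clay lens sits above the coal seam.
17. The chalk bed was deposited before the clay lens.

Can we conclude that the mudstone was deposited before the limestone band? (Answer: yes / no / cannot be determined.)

No chain of stated constraints runs from the mudstone to the limestone band, and none runs from the limestone band to the mudstone either.
So the relative order of the mudstone and the limestone band is not fixed by the given facts.

cannot be determined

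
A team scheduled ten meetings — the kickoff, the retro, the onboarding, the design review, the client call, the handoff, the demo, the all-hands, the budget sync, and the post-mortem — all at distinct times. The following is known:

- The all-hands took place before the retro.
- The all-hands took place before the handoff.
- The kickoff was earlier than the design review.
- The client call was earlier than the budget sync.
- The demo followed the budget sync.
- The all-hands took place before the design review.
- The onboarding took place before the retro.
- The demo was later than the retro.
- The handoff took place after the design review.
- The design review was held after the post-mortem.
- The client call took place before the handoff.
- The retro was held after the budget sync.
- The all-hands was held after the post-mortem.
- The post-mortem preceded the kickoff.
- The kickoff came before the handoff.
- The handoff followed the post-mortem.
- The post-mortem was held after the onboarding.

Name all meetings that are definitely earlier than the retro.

Directly stated before the retro: the all-hands, the budget sync, and the onboarding.
The client call reaches the retro via the client call → the budget sync → the retro.
The post-mortem reaches the retro via the post-mortem → the all-hands → the retro.
No chain forces the handoff (or any of the others) ahead of the retro.

the all-hands, the budget sync, the client call, the onboarding, the post-mortem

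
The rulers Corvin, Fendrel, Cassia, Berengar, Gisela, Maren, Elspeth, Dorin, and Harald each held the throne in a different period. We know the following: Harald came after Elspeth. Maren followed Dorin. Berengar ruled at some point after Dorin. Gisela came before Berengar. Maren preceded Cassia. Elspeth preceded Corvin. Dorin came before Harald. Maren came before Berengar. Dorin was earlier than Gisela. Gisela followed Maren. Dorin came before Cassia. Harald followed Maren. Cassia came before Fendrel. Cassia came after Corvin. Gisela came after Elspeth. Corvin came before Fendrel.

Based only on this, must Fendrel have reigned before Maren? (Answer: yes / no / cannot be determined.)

Tracing the constraints gives Maren → Cassia → Fendrel, so Maren must come before Fendrel.
That means Fendrel cannot be before Maren.

no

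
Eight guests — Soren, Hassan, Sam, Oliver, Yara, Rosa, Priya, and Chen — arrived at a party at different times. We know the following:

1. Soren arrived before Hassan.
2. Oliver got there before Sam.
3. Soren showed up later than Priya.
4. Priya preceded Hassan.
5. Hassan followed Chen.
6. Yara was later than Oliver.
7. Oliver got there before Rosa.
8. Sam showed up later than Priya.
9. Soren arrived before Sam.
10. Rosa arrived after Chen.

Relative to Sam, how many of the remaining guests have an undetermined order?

4

Forced before Sam: Oliver, Priya, and Soren.
That leaves Chen, Hassan, Rosa, and Yara with no forced order relative to Sam — 4.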